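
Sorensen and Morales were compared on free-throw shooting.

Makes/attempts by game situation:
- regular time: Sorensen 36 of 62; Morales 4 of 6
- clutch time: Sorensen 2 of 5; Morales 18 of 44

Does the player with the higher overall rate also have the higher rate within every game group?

No

Regular time: Sorensen 36/62 = 58.1%, Morales 4/6 = 66.7% → Morales
Clutch time: Sorensen 2/5 = 40.0%, Morales 18/44 = 40.9% → Morales
Overall: Sorensen 38/67 = 56.7%, Morales 22/50 = 44.0% → Sorensen
Morales wins each game group but Sorensen wins overall — the comparison reverses. Morales's attempts skew toward clutch time, which has a lower base rate.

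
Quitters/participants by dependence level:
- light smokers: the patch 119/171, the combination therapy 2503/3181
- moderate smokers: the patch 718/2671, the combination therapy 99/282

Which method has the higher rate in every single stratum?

Light smokers: the patch 119/171 = 69.6%, the combination therapy 2503/3181 = 78.7% → the combination therapy
Moderate smokers: the patch 718/2671 = 26.9%, the combination therapy 99/282 = 35.1% → the combination therapy
The combination therapy has the higher rate in both groups.

the combination therapy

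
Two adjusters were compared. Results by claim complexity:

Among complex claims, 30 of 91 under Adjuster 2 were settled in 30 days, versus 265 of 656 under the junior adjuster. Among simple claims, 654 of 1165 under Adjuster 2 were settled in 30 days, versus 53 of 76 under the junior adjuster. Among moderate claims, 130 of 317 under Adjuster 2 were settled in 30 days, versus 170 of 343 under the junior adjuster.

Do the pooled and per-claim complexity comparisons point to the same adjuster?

No

Complex: Adjuster 2 30/91 = 33.0%, the junior adjuster 265/656 = 40.4% → the junior adjuster
Simple: Adjuster 2 654/1165 = 56.1%, the junior adjuster 53/76 = 69.7% → the junior adjuster
Moderate: Adjuster 2 130/317 = 41.0%, the junior adjuster 170/343 = 49.6% → the junior adjuster
Overall: Adjuster 2 814/1573 = 51.7%, the junior adjuster 488/1075 = 45.4% → Adjuster 2
The junior adjuster wins each claim group but Adjuster 2 wins overall — the comparison reverses. The junior adjuster's claims skew toward complex, which has a lower base rate.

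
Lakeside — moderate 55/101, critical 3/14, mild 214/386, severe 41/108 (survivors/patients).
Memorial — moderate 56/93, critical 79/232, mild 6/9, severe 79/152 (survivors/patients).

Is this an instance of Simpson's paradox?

Moderate: Lakeside 55/101 = 54.5%, Memorial 56/93 = 60.2% → Memorial
Critical: Lakeside 3/14 = 21.4%, Memorial 79/232 = 34.1% → Memorial
Mild: Lakeside 214/386 = 55.4%, Memorial 6/9 = 66.7% → Memorial
Severe: Lakeside 41/108 = 38.0%, Memorial 79/152 = 52.0% → Memorial
Overall: Lakeside 313/609 = 51.4%, Memorial 220/486 = 45.3% → Lakeside
Memorial wins each case group but Lakeside wins overall — the comparison reverses. Memorial's patients skew toward critical, which has a lower base rate.

Yes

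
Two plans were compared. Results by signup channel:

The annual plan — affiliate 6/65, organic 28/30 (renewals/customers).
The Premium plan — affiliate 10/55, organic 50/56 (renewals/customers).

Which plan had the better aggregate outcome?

the Premium plan

Affiliate: the annual plan 6/65 = 9.2%, the Premium plan 10/55 = 18.2% → the Premium plan
Organic: the annual plan 28/30 = 93.3%, the Premium plan 50/56 = 89.3% → the annual plan
Overall: the annual plan 34/95 = 35.8%, the Premium plan 60/111 = 54.1% → the Premium plan
(Neither sweeps every signup group, but the Premium plan has the higher pooled rate.)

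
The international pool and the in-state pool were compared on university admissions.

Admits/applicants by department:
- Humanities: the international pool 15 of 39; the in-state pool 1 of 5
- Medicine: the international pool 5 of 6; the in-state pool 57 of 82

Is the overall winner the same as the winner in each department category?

No

Humanities: the international pool 15/39 = 38.5%, the in-state pool 1/5 = 20.0% → the international pool
Medicine: the international pool 5/6 = 83.3%, the in-state pool 57/82 = 69.5% → the international pool
Overall: the international pool 20/45 = 44.4%, the in-state pool 58/87 = 66.7% → the in-state pool
The international pool wins each department group but the in-state pool wins overall — the comparison reverses. The international pool's applicants skew toward Humanities, which has a lower base rate.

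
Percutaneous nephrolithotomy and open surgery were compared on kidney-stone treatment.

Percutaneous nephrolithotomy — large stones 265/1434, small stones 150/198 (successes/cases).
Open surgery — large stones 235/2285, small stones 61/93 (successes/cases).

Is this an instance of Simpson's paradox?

No

Large stones: percutaneous nephrolithotomy 265/1434 = 18.5%, open surgery 235/2285 = 10.3% → percutaneous nephrolithotomy
Small stones: percutaneous nephrolithotomy 150/198 = 75.8%, open surgery 61/93 = 65.6% → percutaneous nephrolithotomy
Overall: percutaneous nephrolithotomy 415/1632 = 25.4%, open surgery 296/2378 = 12.4% → percutaneous nephrolithotomy
Percutaneous nephrolithotomy wins overall and in every stone group — no reversal.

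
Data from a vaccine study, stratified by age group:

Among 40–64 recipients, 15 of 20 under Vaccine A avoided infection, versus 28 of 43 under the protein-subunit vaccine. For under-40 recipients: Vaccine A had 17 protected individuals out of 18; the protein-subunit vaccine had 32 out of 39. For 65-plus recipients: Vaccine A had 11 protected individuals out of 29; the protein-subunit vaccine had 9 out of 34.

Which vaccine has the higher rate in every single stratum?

Vaccine A

40–64: Vaccine A 15/20 = 75.0%, the protein-subunit vaccine 28/43 = 65.1% → Vaccine A
Under-40: Vaccine A 17/18 = 94.4%, the protein-subunit vaccine 32/39 = 82.1% → Vaccine A
65-plus: Vaccine A 11/29 = 37.9%, the protein-subunit vaccine 9/34 = 26.5% → Vaccine A
Vaccine A has the higher rate in all 3 groups.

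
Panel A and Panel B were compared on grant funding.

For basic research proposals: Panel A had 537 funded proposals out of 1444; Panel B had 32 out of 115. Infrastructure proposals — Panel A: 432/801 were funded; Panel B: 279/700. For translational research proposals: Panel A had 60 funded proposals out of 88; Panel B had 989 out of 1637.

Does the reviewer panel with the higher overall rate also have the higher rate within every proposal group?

Basic research: Panel A 537/1444 = 37.2%, Panel B 32/115 = 27.8% → Panel A
Infrastructure: Panel A 432/801 = 53.9%, Panel B 279/700 = 39.9% → Panel A
Translational research: Panel A 60/88 = 68.2%, Panel B 989/1637 = 60.4% → Panel A
Overall: Panel A 1029/2333 = 44.1%, Panel B 1300/2452 = 53.0% → Panel B
Panel A wins each proposal group but Panel B wins overall — the comparison reverses. Panel A's proposals skew toward basic research, which has a lower base rate.

No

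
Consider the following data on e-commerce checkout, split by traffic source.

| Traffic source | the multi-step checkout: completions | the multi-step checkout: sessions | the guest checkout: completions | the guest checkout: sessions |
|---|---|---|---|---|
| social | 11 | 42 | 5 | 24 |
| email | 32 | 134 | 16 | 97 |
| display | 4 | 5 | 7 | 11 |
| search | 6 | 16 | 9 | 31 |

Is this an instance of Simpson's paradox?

No

Social: the multi-step checkout 11/42 = 26.2%, the guest checkout 5/24 = 20.8% → the multi-step checkout
Email: the multi-step checkout 32/134 = 23.9%, the guest checkout 16/97 = 16.5% → the multi-step checkout
Display: the multi-step checkout 4/5 = 80.0%, the guest checkout 7/11 = 63.6% → the multi-step checkout
Search: the multi-step checkout 6/16 = 37.5%, the guest checkout 9/31 = 29.0% → the multi-step checkout
Overall: the multi-step checkout 53/197 = 26.9%, the guest checkout 37/163 = 22.7% → the multi-step checkout
The multi-step checkout wins overall and in every traffic group — no reversal.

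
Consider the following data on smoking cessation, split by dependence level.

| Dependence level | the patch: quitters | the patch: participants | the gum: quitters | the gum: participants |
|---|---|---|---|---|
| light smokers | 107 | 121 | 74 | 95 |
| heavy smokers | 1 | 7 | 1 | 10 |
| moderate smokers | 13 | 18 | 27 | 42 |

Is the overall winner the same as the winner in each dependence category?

Yes

Light smokers: the patch 107/121 = 88.4%, the gum 74/95 = 77.9% → the patch
Heavy smokers: the patch 1/7 = 14.3%, the gum 1/10 = 10.0% → the patch
Moderate smokers: the patch 13/18 = 72.2%, the gum 27/42 = 64.3% → the patch
Overall: the patch 121/146 = 82.9%, the gum 102/147 = 69.4% → the patch
The patch wins overall and in every dependence group — no reversal.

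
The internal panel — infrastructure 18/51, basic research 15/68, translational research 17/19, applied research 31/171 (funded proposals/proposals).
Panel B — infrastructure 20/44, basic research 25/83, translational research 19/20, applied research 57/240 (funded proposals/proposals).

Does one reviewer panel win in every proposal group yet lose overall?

Infrastructure: the internal panel 18/51 = 35.3%, Panel B 20/44 = 45.5% → Panel B
Basic research: the internal panel 15/68 = 22.1%, Panel B 25/83 = 30.1% → Panel B
Translational research: the internal panel 17/19 = 89.5%, Panel B 19/20 = 95.0% → Panel B
Applied research: the internal panel 31/171 = 18.1%, Panel B 57/240 = 23.8% → Panel B
Overall: the internal panel 81/309 = 26.2%, Panel B 121/387 = 31.3% → Panel B
Panel B wins overall and in every proposal group — no reversal.

No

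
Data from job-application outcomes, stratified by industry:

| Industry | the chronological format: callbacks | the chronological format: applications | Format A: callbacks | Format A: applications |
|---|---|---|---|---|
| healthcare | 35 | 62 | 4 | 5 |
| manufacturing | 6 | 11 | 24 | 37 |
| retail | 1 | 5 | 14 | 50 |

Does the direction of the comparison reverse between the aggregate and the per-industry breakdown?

Healthcare: the chronological format 35/62 = 56.5%, Format A 4/5 = 80.0% → Format A
Manufacturing: the chronological format 6/11 = 54.5%, Format A 24/37 = 64.9% → Format A
Retail: the chronological format 1/5 = 20.0%, Format A 14/50 = 28.0% → Format A
Overall: the chronological format 42/78 = 53.8%, Format A 42/92 = 45.7% → the chronological format
Format A wins each industry group but the chronological format wins overall — the comparison reverses. Format A's applications skew toward retail, which has a lower base rate.

Yes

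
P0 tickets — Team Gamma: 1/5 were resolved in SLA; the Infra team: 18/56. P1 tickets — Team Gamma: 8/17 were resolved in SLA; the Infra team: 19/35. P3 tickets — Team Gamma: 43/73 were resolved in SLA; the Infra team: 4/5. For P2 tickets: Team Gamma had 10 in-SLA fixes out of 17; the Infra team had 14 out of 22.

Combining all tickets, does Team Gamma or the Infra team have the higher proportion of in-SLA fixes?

P0: Team Gamma 1/5 = 20.0%, the Infra team 18/56 = 32.1% → the Infra team
P1: Team Gamma 8/17 = 47.1%, the Infra team 19/35 = 54.3% → the Infra team
P3: Team Gamma 43/73 = 58.9%, the Infra team 4/5 = 80.0% → the Infra team
P2: Team Gamma 10/17 = 58.8%, the Infra team 14/22 = 63.6% → the Infra team
Overall: Team Gamma 62/112 = 55.4%, the Infra team 55/118 = 46.6% → Team Gamma
(The Infra team wins every ticket group but Team Gamma wins overall — the Infra team's tickets skew toward the low-rate P0 group.)

Team Gamma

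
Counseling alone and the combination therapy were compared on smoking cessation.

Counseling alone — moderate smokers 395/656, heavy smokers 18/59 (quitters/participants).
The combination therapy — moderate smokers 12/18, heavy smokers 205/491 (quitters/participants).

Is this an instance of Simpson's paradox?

Moderate smokers: counseling alone 395/656 = 60.2%, the combination therapy 12/18 = 66.7% → the combination therapy
Heavy smokers: counseling alone 18/59 = 30.5%, the combination therapy 205/491 = 41.8% → the combination therapy
Overall: counseling alone 413/715 = 57.8%, the combination therapy 217/509 = 42.6% → counseling alone
The combination therapy wins each dependence group but counseling alone wins overall — the comparison reverses. The combination therapy's participants skew toward heavy smokers, which has a lower base rate.

Yes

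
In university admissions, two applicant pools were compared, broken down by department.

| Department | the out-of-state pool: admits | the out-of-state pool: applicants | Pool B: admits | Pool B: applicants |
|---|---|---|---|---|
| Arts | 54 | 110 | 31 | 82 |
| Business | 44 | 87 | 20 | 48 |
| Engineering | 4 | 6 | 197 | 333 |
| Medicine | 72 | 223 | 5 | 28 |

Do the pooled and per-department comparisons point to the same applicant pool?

Arts: the out-of-state pool 54/110 = 49.1%, Pool B 31/82 = 37.8% → the out-of-state pool
Business: the out-of-state pool 44/87 = 50.6%, Pool B 20/48 = 41.7% → the out-of-state pool
Engineering: the out-of-state pool 4/6 = 66.7%, Pool B 197/333 = 59.2% → the out-of-state pool
Medicine: the out-of-state pool 72/223 = 32.3%, Pool B 5/28 = 17.9% → the out-of-state pool
Overall: the out-of-state pool 174/426 = 40.8%, Pool B 253/491 = 51.5% → Pool B
The out-of-state pool wins each department group but Pool B wins overall — the comparison reverses. The out-of-state pool's applicants skew toward Medicine, which has a lower base rate.

No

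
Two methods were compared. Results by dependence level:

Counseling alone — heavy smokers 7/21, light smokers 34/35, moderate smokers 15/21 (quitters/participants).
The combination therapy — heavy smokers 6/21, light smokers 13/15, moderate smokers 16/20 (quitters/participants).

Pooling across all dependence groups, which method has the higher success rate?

counseling alone

Heavy smokers: counseling alone 7/21 = 33.3%, the combination therapy 6/21 = 28.6% → counseling alone
Light smokers: counseling alone 34/35 = 97.1%, the combination therapy 13/15 = 86.7% → counseling alone
Moderate smokers: counseling alone 15/21 = 71.4%, the combination therapy 16/20 = 80.0% → the combination therapy
Overall: counseling alone 56/77 = 72.7%, the combination therapy 35/56 = 62.5% → counseling alone
(Neither sweeps every dependence group, but counseling alone has the higher pooled rate.)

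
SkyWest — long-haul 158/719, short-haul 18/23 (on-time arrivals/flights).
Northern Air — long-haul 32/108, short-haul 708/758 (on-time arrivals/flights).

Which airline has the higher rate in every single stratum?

Long-haul: SkyWest 158/719 = 22.0%, Northern Air 32/108 = 29.6% → Northern Air
Short-haul: SkyWest 18/23 = 78.3%, Northern Air 708/758 = 93.4% → Northern Air
Northern Air has the higher rate in both groups.

Northern Air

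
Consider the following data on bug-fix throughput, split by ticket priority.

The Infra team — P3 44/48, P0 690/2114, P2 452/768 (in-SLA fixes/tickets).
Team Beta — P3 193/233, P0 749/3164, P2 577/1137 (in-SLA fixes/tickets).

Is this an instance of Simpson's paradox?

P3: the Infra team 44/48 = 91.7%, Team Beta 193/233 = 82.8% → the Infra team
P0: the Infra team 690/2114 = 32.6%, Team Beta 749/3164 = 23.7% → the Infra team
P2: the Infra team 452/768 = 58.9%, Team Beta 577/1137 = 50.7% → the Infra team
Overall: the Infra team 1186/2930 = 40.5%, Team Beta 1519/4534 = 33.5% → the Infra team
The Infra team wins overall and in every ticket group — no reversal.

No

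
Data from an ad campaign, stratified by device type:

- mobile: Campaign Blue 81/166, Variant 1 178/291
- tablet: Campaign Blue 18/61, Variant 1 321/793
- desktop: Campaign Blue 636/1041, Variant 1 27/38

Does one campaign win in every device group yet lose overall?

Yes

Mobile: Campaign Blue 81/166 = 48.8%, Variant 1 178/291 = 61.2% → Variant 1
Tablet: Campaign Blue 18/61 = 29.5%, Variant 1 321/793 = 40.5% → Variant 1
Desktop: Campaign Blue 636/1041 = 61.1%, Variant 1 27/38 = 71.1% → Variant 1
Overall: Campaign Blue 735/1268 = 58.0%, Variant 1 526/1122 = 46.9% → Campaign Blue
Variant 1 wins each device group but Campaign Blue wins overall — the comparison reverses. Variant 1's impressions skew toward tablet, which has a lower base rate.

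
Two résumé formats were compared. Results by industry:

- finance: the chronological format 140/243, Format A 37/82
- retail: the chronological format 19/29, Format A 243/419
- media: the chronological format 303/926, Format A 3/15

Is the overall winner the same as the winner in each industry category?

Finance: the chronological format 140/243 = 57.6%, Format A 37/82 = 45.1% → the chronological format
Retail: the chronological format 19/29 = 65.5%, Format A 243/419 = 58.0% → the chronological format
Media: the chronological format 303/926 = 32.7%, Format A 3/15 = 20.0% → the chronological format
Overall: the chronological format 462/1198 = 38.6%, Format A 283/516 = 54.8% → Format A
The chronological format wins each industry group but Format A wins overall — the comparison reverses. The chronological format's applications skew toward media, which has a lower base rate.

No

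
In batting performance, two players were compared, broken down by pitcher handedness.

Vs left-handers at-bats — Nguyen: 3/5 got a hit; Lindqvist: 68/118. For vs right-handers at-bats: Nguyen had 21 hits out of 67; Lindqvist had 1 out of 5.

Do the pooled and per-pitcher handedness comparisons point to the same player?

Vs left-handers: Nguyen 3/5 = 60.0%, Lindqvist 68/118 = 57.6% → Nguyen
Vs right-handers: Nguyen 21/67 = 31.3%, Lindqvist 1/5 = 20.0% → Nguyen
Overall: Nguyen 24/72 = 33.3%, Lindqvist 69/123 = 56.1% → Lindqvist
Nguyen wins each pitcher group but Lindqvist wins overall — the comparison reverses. Nguyen's at-bats skew toward vs right-handers, which has a lower base rate.

No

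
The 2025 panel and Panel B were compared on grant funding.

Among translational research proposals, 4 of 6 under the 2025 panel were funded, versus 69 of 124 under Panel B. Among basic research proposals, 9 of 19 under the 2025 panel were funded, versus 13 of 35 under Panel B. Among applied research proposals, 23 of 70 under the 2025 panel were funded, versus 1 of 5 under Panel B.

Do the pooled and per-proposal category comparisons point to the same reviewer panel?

No

Translational research: the 2025 panel 4/6 = 66.7%, Panel B 69/124 = 55.6% → the 2025 panel
Basic research: the 2025 panel 9/19 = 47.4%, Panel B 13/35 = 37.1% → the 2025 panel
Applied research: the 2025 panel 23/70 = 32.9%, Panel B 1/5 = 20.0% → the 2025 panel
Overall: the 2025 panel 36/95 = 37.9%, Panel B 83/164 = 50.6% → Panel B
The 2025 panel wins each proposal group but Panel B wins overall — the comparison reverses. The 2025 panel's proposals skew toward applied research, which has a lower base rate.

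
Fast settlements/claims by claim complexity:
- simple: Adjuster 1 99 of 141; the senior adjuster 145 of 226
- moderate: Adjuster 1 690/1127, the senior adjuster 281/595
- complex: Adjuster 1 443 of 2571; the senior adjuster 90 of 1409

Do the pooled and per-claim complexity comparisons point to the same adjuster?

Yes

Simple: Adjuster 1 99/141 = 70.2%, the senior adjuster 145/226 = 64.2% → Adjuster 1
Moderate: Adjuster 1 690/1127 = 61.2%, the senior adjuster 281/595 = 47.2% → Adjuster 1
Complex: Adjuster 1 443/2571 = 17.2%, the senior adjuster 90/1409 = 6.4% → Adjuster 1
Overall: Adjuster 1 1232/3839 = 32.1%, the senior adjuster 516/2230 = 23.1% → Adjuster 1
Adjuster 1 wins overall and in every claim group — no reversal.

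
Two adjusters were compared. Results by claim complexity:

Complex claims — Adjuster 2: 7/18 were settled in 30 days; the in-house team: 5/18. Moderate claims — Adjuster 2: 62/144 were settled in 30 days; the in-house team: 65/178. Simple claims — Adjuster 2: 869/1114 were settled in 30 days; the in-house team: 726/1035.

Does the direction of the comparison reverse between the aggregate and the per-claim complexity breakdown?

No

Complex: Adjuster 2 7/18 = 38.9%, the in-house team 5/18 = 27.8% → Adjuster 2
Moderate: Adjuster 2 62/144 = 43.1%, the in-house team 65/178 = 36.5% → Adjuster 2
Simple: Adjuster 2 869/1114 = 78.0%, the in-house team 726/1035 = 70.1% → Adjuster 2
Overall: Adjuster 2 938/1276 = 73.5%, the in-house team 796/1231 = 64.7% → Adjuster 2
Adjuster 2 wins overall and in every claim group — no reversal.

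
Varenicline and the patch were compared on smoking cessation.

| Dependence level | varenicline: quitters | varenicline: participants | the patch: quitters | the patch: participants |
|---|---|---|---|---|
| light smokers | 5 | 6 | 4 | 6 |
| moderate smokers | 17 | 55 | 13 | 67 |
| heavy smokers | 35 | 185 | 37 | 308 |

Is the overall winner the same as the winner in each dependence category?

Yes

Light smokers: varenicline 5/6 = 83.3%, the patch 4/6 = 66.7% → varenicline
Moderate smokers: varenicline 17/55 = 30.9%, the patch 13/67 = 19.4% → varenicline
Heavy smokers: varenicline 35/185 = 18.9%, the patch 37/308 = 12.0% → varenicline
Overall: varenicline 57/246 = 23.2%, the patch 54/381 = 14.2% → varenicline
Varenicline wins overall and in every dependence group — no reversal.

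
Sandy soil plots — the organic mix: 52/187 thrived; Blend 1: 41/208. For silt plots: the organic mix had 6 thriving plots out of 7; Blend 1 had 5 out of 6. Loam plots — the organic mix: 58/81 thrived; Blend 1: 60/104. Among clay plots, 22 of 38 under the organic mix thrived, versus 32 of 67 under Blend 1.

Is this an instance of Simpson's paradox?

Sandy soil: the organic mix 52/187 = 27.8%, Blend 1 41/208 = 19.7% → the organic mix
Silt: the organic mix 6/7 = 85.7%, Blend 1 5/6 = 83.3% → the organic mix
Loam: the organic mix 58/81 = 71.6%, Blend 1 60/104 = 57.7% → the organic mix
Clay: the organic mix 22/38 = 57.9%, Blend 1 32/67 = 47.8% → the organic mix
Overall: the organic mix 138/313 = 44.1%, Blend 1 138/385 = 35.8% → the organic mix
The organic mix wins overall and in every soil group — no reversal.

No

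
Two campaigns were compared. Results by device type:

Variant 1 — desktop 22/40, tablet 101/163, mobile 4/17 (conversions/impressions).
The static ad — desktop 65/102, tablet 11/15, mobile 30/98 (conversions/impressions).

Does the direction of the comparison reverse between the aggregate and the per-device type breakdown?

Desktop: Variant 1 22/40 = 55.0%, the static ad 65/102 = 63.7% → the static ad
Tablet: Variant 1 101/163 = 62.0%, the static ad 11/15 = 73.3% → the static ad
Mobile: Variant 1 4/17 = 23.5%, the static ad 30/98 = 30.6% → the static ad
Overall: Variant 1 127/220 = 57.7%, the static ad 106/215 = 49.3% → Variant 1
The static ad wins each device group but Variant 1 wins overall — the comparison reverses. The static ad's impressions skew toward mobile, which has a lower base rate.

Yes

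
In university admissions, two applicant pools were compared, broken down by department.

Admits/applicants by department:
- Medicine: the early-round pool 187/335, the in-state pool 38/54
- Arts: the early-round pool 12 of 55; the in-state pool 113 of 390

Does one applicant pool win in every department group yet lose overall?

Yes

Medicine: the early-round pool 187/335 = 55.8%, the in-state pool 38/54 = 70.4% → the in-state pool
Arts: the early-round pool 12/55 = 21.8%, the in-state pool 113/390 = 29.0% → the in-state pool
Overall: the early-round pool 199/390 = 51.0%, the in-state pool 151/444 = 34.0% → the early-round pool
The in-state pool wins each department group but the early-round pool wins overall — the comparison reverses. The in-state pool's applicants skew toward Arts, which has a lower base rate.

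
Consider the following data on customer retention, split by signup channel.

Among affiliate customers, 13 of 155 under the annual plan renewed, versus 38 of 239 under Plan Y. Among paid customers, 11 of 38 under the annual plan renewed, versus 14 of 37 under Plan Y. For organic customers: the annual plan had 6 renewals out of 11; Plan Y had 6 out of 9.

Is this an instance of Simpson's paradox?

No

Affiliate: the annual plan 13/155 = 8.4%, Plan Y 38/239 = 15.9% → Plan Y
Paid: the annual plan 11/38 = 28.9%, Plan Y 14/37 = 37.8% → Plan Y
Organic: the annual plan 6/11 = 54.5%, Plan Y 6/9 = 66.7% → Plan Y
Overall: the annual plan 30/204 = 14.7%, Plan Y 58/285 = 20.4% → Plan Y
Plan Y wins overall and in every signup group — no reversal.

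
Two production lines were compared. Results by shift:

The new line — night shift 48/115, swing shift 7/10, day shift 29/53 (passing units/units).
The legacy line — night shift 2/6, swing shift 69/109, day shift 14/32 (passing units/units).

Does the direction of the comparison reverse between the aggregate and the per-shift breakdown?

Yes

Night shift: the new line 48/115 = 41.7%, the legacy line 2/6 = 33.3% → the new line
Swing shift: the new line 7/10 = 70.0%, the legacy line 69/109 = 63.3% → the new line
Day shift: the new line 29/53 = 54.7%, the legacy line 14/32 = 43.8% → the new line
Overall: the new line 84/178 = 47.2%, the legacy line 85/147 = 57.8% → the legacy line
The new line wins each shift group but the legacy line wins overall — the comparison reverses. The new line's units skew toward night shift, which has a lower base rate.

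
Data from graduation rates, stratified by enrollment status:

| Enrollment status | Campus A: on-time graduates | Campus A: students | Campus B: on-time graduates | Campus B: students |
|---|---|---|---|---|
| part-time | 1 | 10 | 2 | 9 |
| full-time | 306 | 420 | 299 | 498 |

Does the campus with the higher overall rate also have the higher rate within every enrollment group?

No

Part-time: Campus A 1/10 = 10.0%, Campus B 2/9 = 22.2% → Campus B
Full-time: Campus A 306/420 = 72.9%, Campus B 299/498 = 60.0% → Campus A
Overall: Campus A 307/430 = 71.4%, Campus B 301/507 = 59.4% → Campus A
Neither sweeps: Campus A wins 1 of 2 groups, Campus B wins 1. Campus A wins overall but not every group — no Simpson reversal.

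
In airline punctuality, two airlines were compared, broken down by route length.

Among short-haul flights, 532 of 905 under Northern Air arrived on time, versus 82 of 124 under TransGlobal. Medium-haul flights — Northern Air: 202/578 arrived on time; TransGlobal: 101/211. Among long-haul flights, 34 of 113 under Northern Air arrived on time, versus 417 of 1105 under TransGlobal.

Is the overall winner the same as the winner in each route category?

Short-haul: Northern Air 532/905 = 58.8%, TransGlobal 82/124 = 66.1% → TransGlobal
Medium-haul: Northern Air 202/578 = 34.9%, TransGlobal 101/211 = 47.9% → TransGlobal
Long-haul: Northern Air 34/113 = 30.1%, TransGlobal 417/1105 = 37.7% → TransGlobal
Overall: Northern Air 768/1596 = 48.1%, TransGlobal 600/1440 = 41.7% → Northern Air
TransGlobal wins each route group but Northern Air wins overall — the comparison reverses. TransGlobal's flights skew toward long-haul, which has a lower base rate.

No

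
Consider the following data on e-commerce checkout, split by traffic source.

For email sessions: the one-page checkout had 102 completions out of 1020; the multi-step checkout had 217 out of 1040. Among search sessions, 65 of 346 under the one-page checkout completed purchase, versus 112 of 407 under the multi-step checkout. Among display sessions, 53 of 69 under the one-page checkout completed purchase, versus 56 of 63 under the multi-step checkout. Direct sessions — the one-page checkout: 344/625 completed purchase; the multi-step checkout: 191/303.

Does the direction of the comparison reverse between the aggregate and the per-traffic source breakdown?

No

Email: the one-page checkout 102/1020 = 10.0%, the multi-step checkout 217/1040 = 20.9% → the multi-step checkout
Search: the one-page checkout 65/346 = 18.8%, the multi-step checkout 112/407 = 27.5% → the multi-step checkout
Display: the one-page checkout 53/69 = 76.8%, the multi-step checkout 56/63 = 88.9% → the multi-step checkout
Direct: the one-page checkout 344/625 = 55.0%, the multi-step checkout 191/303 = 63.0% → the multi-step checkout
Overall: the one-page checkout 564/2060 = 27.4%, the multi-step checkout 576/1813 = 31.8% → the multi-step checkout
The multi-step checkout wins overall and in every traffic group — no reversal.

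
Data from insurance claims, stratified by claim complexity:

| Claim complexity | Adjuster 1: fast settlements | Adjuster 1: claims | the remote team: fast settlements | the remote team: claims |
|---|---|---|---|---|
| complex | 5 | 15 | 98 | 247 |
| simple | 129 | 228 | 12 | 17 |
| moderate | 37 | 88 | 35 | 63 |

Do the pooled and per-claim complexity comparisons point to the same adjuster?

Complex: Adjuster 1 5/15 = 33.3%, the remote team 98/247 = 39.7% → the remote team
Simple: Adjuster 1 129/228 = 56.6%, the remote team 12/17 = 70.6% → the remote team
Moderate: Adjuster 1 37/88 = 42.0%, the remote team 35/63 = 55.6% → the remote team
Overall: Adjuster 1 171/331 = 51.7%, the remote team 145/327 = 44.3% → Adjuster 1
The remote team wins each claim group but Adjuster 1 wins overall — the comparison reverses. The remote team's claims skew toward complex, which has a lower base rate.

No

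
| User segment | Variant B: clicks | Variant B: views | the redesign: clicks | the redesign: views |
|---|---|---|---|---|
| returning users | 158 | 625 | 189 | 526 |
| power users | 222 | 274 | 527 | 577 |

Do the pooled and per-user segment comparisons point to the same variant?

Returning users: Variant B 158/625 = 25.3%, the redesign 189/526 = 35.9% → the redesign
Power users: Variant B 222/274 = 81.0%, the redesign 527/577 = 91.3% → the redesign
Overall: Variant B 380/899 = 42.3%, the redesign 716/1103 = 64.9% → the redesign
The redesign wins overall and in every user group — no reversal.

Yes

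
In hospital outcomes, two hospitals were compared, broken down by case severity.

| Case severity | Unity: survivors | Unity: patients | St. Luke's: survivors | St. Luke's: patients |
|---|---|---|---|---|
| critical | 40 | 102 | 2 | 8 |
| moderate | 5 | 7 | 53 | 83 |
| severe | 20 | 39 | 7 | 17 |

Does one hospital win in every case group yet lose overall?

Critical: Unity 40/102 = 39.2%, St. Luke's 2/8 = 25.0% → Unity
Moderate: Unity 5/7 = 71.4%, St. Luke's 53/83 = 63.9% → Unity
Severe: Unity 20/39 = 51.3%, St. Luke's 7/17 = 41.2% → Unity
Overall: Unity 65/148 = 43.9%, St. Luke's 62/108 = 57.4% → St. Luke's
Unity wins each case group but St. Luke's wins overall — the comparison reverses. Unity's patients skew toward critical, which has a lower base rate.

Yes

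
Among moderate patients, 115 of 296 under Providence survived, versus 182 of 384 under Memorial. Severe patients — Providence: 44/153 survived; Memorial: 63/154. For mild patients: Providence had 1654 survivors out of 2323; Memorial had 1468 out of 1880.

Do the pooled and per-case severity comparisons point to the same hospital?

Moderate: Providence 115/296 = 38.9%, Memorial 182/384 = 47.4% → Memorial
Severe: Providence 44/153 = 28.8%, Memorial 63/154 = 40.9% → Memorial
Mild: Providence 1654/2323 = 71.2%, Memorial 1468/1880 = 78.1% → Memorial
Overall: Providence 1813/2772 = 65.4%, Memorial 1713/2418 = 70.8% → Memorial
Memorial wins overall and in every case group — no reversal.

Yes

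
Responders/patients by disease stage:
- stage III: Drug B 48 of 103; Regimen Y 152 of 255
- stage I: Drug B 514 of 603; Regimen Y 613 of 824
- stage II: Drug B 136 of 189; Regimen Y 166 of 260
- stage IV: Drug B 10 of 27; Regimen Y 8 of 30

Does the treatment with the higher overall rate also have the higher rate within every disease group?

Stage III: Drug B 48/103 = 46.6%, Regimen Y 152/255 = 59.6% → Regimen Y
Stage I: Drug B 514/603 = 85.2%, Regimen Y 613/824 = 74.4% → Drug B
Stage II: Drug B 136/189 = 72.0%, Regimen Y 166/260 = 63.8% → Drug B
Stage IV: Drug B 10/27 = 37.0%, Regimen Y 8/30 = 26.7% → Drug B
Overall: Drug B 708/922 = 76.8%, Regimen Y 939/1369 = 68.6% → Drug B
Neither sweeps: Drug B wins 3 of 4 groups, Regimen Y wins 1. Drug B wins overall but not every group — no Simpson reversal.

No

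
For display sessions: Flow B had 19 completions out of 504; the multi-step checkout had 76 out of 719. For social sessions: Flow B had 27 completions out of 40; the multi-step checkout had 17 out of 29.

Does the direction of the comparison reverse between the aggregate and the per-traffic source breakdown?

Display: Flow B 19/504 = 3.8%, the multi-step checkout 76/719 = 10.6% → the multi-step checkout
Social: Flow B 27/40 = 67.5%, the multi-step checkout 17/29 = 58.6% → Flow B
Overall: Flow B 46/544 = 8.5%, the multi-step checkout 93/748 = 12.4% → the multi-step checkout
Neither sweeps: Flow B wins 1 of 2 groups, the multi-step checkout wins 1. The multi-step checkout wins overall but not every group — no Simpson reversal.

No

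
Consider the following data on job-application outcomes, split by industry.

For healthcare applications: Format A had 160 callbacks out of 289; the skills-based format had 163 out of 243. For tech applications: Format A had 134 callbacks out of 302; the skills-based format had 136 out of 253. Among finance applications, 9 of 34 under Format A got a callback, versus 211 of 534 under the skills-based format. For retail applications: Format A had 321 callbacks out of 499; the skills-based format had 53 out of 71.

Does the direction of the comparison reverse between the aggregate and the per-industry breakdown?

Yes

Healthcare: Format A 160/289 = 55.4%, the skills-based format 163/243 = 67.1% → the skills-based format
Tech: Format A 134/302 = 44.4%, the skills-based format 136/253 = 53.8% → the skills-based format
Finance: Format A 9/34 = 26.5%, the skills-based format 211/534 = 39.5% → the skills-based format
Retail: Format A 321/499 = 64.3%, the skills-based format 53/71 = 74.6% → the skills-based format
Overall: Format A 624/1124 = 55.5%, the skills-based format 563/1101 = 51.1% → Format A
The skills-based format wins each industry group but Format A wins overall — the comparison reverses. The skills-based format's applications skew toward finance, which has a lower base rate.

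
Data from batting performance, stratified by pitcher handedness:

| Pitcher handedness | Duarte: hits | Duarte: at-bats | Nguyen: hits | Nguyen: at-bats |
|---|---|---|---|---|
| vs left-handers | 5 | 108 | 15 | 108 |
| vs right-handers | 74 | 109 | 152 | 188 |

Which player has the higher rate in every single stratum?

Nguyen

Vs left-handers: Duarte 5/108 = 4.6%, Nguyen 15/108 = 13.9% → Nguyen
Vs right-handers: Duarte 74/109 = 67.9%, Nguyen 152/188 = 80.9% → Nguyen
Nguyen has the higher rate in both groups.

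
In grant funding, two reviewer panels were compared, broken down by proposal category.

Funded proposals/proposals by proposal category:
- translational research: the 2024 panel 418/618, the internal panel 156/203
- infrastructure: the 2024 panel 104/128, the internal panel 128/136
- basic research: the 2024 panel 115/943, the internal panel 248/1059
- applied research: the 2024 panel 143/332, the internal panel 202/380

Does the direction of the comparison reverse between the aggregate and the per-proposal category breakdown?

Translational research: the 2024 panel 418/618 = 67.6%, the internal panel 156/203 = 76.8% → the internal panel
Infrastructure: the 2024 panel 104/128 = 81.2%, the internal panel 128/136 = 94.1% → the internal panel
Basic research: the 2024 panel 115/943 = 12.2%, the internal panel 248/1059 = 23.4% → the internal panel
Applied research: the 2024 panel 143/332 = 43.1%, the internal panel 202/380 = 53.2% → the internal panel
Overall: the 2024 panel 780/2021 = 38.6%, the internal panel 734/1778 = 41.3% → the internal panel
The internal panel wins overall and in every proposal group — no reversal.

No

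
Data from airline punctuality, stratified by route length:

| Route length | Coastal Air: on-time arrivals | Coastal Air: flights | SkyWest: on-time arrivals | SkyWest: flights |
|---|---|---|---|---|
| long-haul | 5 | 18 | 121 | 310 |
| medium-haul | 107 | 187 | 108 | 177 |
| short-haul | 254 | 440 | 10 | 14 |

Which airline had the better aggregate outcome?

Coastal Air

Long-haul: Coastal Air 5/18 = 27.8%, SkyWest 121/310 = 39.0% → SkyWest
Medium-haul: Coastal Air 107/187 = 57.2%, SkyWest 108/177 = 61.0% → SkyWest
Short-haul: Coastal Air 254/440 = 57.7%, SkyWest 10/14 = 71.4% → SkyWest
Overall: Coastal Air 366/645 = 56.7%, SkyWest 239/501 = 47.7% → Coastal Air
(SkyWest wins every route group but Coastal Air wins overall — SkyWest's flights skew toward the low-rate long-haul group.)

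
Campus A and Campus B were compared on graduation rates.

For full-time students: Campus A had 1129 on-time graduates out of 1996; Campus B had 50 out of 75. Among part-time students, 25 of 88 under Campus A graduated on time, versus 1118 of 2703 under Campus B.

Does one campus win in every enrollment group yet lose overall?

Full-time: Campus A 1129/1996 = 56.6%, Campus B 50/75 = 66.7% → Campus B
Part-time: Campus A 25/88 = 28.4%, Campus B 1118/2703 = 41.4% → Campus B
Overall: Campus A 1154/2084 = 55.4%, Campus B 1168/2778 = 42.0% → Campus A
Campus B wins each enrollment group but Campus A wins overall — the comparison reverses. Campus B's students skew toward part-time, which has a lower base rate.

Yes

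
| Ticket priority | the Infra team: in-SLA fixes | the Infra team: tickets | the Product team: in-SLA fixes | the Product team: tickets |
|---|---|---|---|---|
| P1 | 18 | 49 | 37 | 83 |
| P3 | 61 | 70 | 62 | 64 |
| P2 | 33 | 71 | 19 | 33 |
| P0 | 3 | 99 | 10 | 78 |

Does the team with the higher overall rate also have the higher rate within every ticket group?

Yes

P1: the Infra team 18/49 = 36.7%, the Product team 37/83 = 44.6% → the Product team
P3: the Infra team 61/70 = 87.1%, the Product team 62/64 = 96.9% → the Product team
P2: the Infra team 33/71 = 46.5%, the Product team 19/33 = 57.6% → the Product team
P0: the Infra team 3/99 = 3.0%, the Product team 10/78 = 12.8% → the Product team
Overall: the Infra team 115/289 = 39.8%, the Product team 128/258 = 49.6% → the Product team
The Product team wins overall and in every ticket group — no reversal.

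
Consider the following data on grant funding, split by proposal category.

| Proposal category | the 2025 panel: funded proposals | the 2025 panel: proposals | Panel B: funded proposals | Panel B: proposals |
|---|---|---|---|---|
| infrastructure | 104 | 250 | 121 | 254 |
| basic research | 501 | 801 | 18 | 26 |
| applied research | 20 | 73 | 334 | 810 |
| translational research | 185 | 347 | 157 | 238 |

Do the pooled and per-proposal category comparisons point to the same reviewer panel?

Infrastructure: the 2025 panel 104/250 = 41.6%, Panel B 121/254 = 47.6% → Panel B
Basic research: the 2025 panel 501/801 = 62.5%, Panel B 18/26 = 69.2% → Panel B
Applied research: the 2025 panel 20/73 = 27.4%, Panel B 334/810 = 41.2% → Panel B
Translational research: the 2025 panel 185/347 = 53.3%, Panel B 157/238 = 66.0% → Panel B
Overall: the 2025 panel 810/1471 = 55.1%, Panel B 630/1328 = 47.4% → the 2025 panel
Panel B wins each proposal group but the 2025 panel wins overall — the comparison reverses. Panel B's proposals skew toward applied research, which has a lower base rate.

No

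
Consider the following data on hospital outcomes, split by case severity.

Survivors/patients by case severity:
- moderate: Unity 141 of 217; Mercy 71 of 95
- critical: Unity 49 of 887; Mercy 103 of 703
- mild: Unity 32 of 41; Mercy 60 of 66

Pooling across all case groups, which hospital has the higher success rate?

Moderate: Unity 141/217 = 65.0%, Mercy 71/95 = 74.7% → Mercy
Critical: Unity 49/887 = 5.5%, Mercy 103/703 = 14.7% → Mercy
Mild: Unity 32/41 = 78.0%, Mercy 60/66 = 90.9% → Mercy
Overall: Unity 222/1145 = 19.4%, Mercy 234/864 = 27.1% → Mercy

Mercy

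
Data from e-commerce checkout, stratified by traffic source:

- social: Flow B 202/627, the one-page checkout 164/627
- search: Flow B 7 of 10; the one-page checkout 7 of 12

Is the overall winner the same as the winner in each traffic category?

Social: Flow B 202/627 = 32.2%, the one-page checkout 164/627 = 26.2% → Flow B
Search: Flow B 7/10 = 70.0%, the one-page checkout 7/12 = 58.3% → Flow B
Overall: Flow B 209/637 = 32.8%, the one-page checkout 171/639 = 26.8% → Flow B
Flow B wins overall and in every traffic group — no reversal.

Yes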